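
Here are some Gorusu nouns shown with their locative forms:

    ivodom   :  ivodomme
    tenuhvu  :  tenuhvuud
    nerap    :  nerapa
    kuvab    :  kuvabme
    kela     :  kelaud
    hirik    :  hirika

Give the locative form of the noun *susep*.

susepa

The suffix is conditioned by the final sound: -a when the stem ends in a voiceless consonant (*nerap*, *hirik*); -me when the stem ends in a voiced consonant (*ivodom*, *kuvab*); -ud when the stem ends in a vowel (*tenuhvu*, *kela*).
Since the final sound of *susep* is /p/ (a voiceless consonant), it takes -a, giving *susepa*.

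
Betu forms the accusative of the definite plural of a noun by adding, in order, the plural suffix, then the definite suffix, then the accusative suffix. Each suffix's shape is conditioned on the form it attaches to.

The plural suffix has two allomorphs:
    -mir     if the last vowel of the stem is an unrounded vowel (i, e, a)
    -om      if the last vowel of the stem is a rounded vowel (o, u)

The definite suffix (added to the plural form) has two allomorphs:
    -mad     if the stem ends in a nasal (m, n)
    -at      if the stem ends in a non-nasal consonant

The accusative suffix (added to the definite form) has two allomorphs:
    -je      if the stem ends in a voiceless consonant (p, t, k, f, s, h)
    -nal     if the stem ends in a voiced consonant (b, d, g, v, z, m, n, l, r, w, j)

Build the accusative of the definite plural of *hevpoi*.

hevpoimiratje

*hevpoi*: last vowel = /i/, an unrounded vowel → -mir → *hevpoimir*.
The plural form *hevpoimir* — final consonant /r/ (non-nasal) → -at → *hevpoimirat*.
The definite form *hevpoimirat* — final consonant /t/ (voiceless) → -je → *hevpoimiratje*.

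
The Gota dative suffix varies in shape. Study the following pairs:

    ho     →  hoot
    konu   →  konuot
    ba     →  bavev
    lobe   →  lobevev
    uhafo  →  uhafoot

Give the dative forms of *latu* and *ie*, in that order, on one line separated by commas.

Looking at the last vowel of each stem: -ot when the last vowel of the stem is a rounded vowel (*ho*, *konu*, *uhafo*); -vev when the last vowel of the stem is an unrounded vowel (*ba*, *lobe*).
*latu*: last vowel = /u/, a rounded vowel → -ot → *latuot*.
*ie* — last vowel /e/ (an unrounded vowel) → -vev → *ievev*.

latuot, ievev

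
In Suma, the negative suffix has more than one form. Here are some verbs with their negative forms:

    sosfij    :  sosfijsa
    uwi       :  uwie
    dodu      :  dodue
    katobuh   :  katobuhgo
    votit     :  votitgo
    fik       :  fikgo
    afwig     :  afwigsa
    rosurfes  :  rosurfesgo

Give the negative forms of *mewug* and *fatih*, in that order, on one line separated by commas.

mewugsa, fatihgo

Looking at the final sound of each stem: -go when the stem ends in a voiceless consonant (*katobuh*, *votit*, *fik*, *rosurfes*); -sa when the stem ends in a voiced consonant (*sosfij*, *afwig*); -e when the stem ends in a vowel (*uwi*, *dodu*).
*mewug*: final sound = /g/, a voiced consonant → -sa → *mewugsa*.
*fatih*: final sound = /h/, a voiceless consonant → -go → *fatihgo*.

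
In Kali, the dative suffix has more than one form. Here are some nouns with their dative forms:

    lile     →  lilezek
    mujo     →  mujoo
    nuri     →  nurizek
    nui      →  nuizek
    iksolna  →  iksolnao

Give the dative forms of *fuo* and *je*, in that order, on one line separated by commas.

fuoo, jezek

The suffix is conditioned by the last vowel: -zek when the last vowel of the stem is a front vowel (*lile*, *nuri*, *nui*); -o when the last vowel of the stem is a back vowel (*mujo*, *iksolna*).
The last vowel of *fuo* is /o/, which is a back vowel, so the suffix is -o, giving *fuoo*.
*je* — last vowel /e/ (a front vowel) → -zek → *jezek*.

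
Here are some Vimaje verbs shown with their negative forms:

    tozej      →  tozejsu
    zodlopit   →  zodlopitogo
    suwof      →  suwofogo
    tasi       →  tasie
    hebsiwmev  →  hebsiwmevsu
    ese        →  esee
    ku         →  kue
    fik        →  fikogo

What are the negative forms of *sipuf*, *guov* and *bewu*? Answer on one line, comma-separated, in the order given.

The pattern is voicing of the final sound: -ogo when the stem ends in a voiceless consonant (*zodlopit*, *suwof*, *fik*); -su when the stem ends in a voiced consonant (*tozej*, *hebsiwmev*); -e when the stem ends in a vowel (*tasi*, *ese*, *ku*).
*sipuf*: final sound = /f/, a voiceless consonant → -ogo → *sipufogo*.
*guov* — final sound /v/ (a voiced consonant) → -su → *guovsu*.
The final sound of *bewu* is /u/, which is a vowel, so the suffix is -e, giving *bewue*.

sipufogo, guovsu, bewue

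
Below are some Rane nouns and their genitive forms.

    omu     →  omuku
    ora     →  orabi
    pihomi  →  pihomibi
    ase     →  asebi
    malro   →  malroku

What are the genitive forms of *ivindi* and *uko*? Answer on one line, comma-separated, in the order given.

ivindibi, ukoku

The suffix is conditioned by the last vowel: -ku when the last vowel of the stem is a rounded vowel (*omu*, *malro*); -bi when the last vowel of the stem is an unrounded vowel (*ora*, *pihomi*, *ase*).
The last vowel of *ivindi* is /i/, which is an unrounded vowel, so the suffix is -bi, giving *ivindibi*.
The last vowel of *uko* is /o/, which is a rounded vowel, so the suffix is -ku, giving *ukoku*.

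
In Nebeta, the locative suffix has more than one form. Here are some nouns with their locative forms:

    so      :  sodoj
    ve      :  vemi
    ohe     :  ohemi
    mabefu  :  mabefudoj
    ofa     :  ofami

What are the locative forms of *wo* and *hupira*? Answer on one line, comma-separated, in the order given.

The suffix is conditioned by the last vowel: -doj when the last vowel of the stem is a rounded vowel (*so*, *mabefu*); -mi when the last vowel of the stem is an unrounded vowel (*ve*, *ohe*, *ofa*).
*wo*: last vowel = /o/, a rounded vowel → -doj → *wodoj*.
Since the last vowel of *hupira* is /a/ (an unrounded vowel), it takes -mi, giving *hupirami*.

wodoj, hupirami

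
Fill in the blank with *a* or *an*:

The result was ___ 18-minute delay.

The indefinite article is chosen by the initial *sound* of the following word, not its spelling.
The number *18* is spoken "eighteen", beginning with /ˌeɪˈtiːn/ — a vowel sound.
So the article is *an*: The result was an 18-minute delay.

an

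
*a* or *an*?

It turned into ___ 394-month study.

The indefinite article is chosen by the initial *sound* of the following word, not its spelling.
The number *394* is spoken "three hundred …", beginning with /θriː/ — a consonant sound.
So the article is *a*: It turned into a 394-month study.

a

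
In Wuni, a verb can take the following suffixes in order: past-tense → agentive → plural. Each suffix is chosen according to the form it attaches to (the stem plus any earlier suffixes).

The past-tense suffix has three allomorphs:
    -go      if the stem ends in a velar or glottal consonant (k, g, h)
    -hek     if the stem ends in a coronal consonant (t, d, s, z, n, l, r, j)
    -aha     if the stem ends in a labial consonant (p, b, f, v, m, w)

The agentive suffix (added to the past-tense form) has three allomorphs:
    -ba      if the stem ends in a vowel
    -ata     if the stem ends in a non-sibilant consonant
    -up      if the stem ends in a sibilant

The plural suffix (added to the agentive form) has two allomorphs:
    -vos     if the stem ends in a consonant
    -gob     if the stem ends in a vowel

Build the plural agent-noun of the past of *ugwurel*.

ugwurelhekatagob

The final consonant of *ugwurel* is /l/, which is coronal, so the past-tense suffix is -hek, giving *ugwurelhek*.
The past-tense form *ugwurelhek* — final sound /k/ (a non-sibilant consonant) → -ata → *ugwurelhekata*.
Since the final sound of the agentive form *ugwurelhekata* is /a/ (a vowel), it takes -gob, giving *ugwurelhekatagob*.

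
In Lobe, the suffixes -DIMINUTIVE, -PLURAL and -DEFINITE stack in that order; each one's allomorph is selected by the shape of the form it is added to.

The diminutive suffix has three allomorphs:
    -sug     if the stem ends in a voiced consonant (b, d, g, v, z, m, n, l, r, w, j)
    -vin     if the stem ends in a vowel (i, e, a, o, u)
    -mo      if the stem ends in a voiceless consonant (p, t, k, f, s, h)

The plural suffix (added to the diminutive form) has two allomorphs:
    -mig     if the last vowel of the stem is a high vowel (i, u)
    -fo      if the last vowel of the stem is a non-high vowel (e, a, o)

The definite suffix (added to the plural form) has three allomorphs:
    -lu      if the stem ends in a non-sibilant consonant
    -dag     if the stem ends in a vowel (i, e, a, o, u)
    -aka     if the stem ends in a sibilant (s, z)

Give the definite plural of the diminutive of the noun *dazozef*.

dazozefmofodag

Since the final sound of *dazozef* is /f/ (a voiceless consonant), it takes -mo, giving *dazozefmo*.
Since the last vowel of the diminutive form *dazozefmo* is /o/ (a non-high vowel), it takes -fo, giving *dazozefmofo*.
Since the final sound of the plural form *dazozefmofo* is /o/ (a vowel), it takes -dag, giving *dazozefmofodag*.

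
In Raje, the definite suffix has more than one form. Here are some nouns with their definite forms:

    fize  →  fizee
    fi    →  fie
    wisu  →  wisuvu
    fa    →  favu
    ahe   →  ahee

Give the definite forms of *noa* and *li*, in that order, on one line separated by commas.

noavu, lie

The pattern is front/back vowel harmony: -e when the last vowel of the stem is a front vowel (*fize*, *fi*, *ahe*); -vu when the last vowel of the stem is a back vowel (*wisu*, *fa*).
The last vowel of *noa* is /a/, which is a back vowel, so the suffix is -vu, giving *noavu*.
The last vowel of *li* is /i/, which is a front vowel, so the suffix is -e, giving *lie*.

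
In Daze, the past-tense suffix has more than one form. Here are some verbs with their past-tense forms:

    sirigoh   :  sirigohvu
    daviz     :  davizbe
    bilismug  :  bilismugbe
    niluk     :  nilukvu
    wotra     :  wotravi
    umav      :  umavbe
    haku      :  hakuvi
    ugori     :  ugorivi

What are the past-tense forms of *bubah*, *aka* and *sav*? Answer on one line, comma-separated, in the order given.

The pattern is voicing of the final sound: -vu when the stem ends in a voiceless consonant (*sirigoh*, *niluk*); -be when the stem ends in a voiced consonant (*daviz*, *bilismug*, *umav*); -vi when the stem ends in a vowel (*wotra*, *haku*, *ugori*).
Since the final sound of *bubah* is /h/ (a voiceless consonant), it takes -vu, giving *bubahvu*.
*aka*: final sound = /a/, a vowel → -vi → *akavi*.
The final sound of *sav* is /v/, which is a voiced consonant, so the suffix is -be, giving *savbe*.

bubahvu, akavi, savbe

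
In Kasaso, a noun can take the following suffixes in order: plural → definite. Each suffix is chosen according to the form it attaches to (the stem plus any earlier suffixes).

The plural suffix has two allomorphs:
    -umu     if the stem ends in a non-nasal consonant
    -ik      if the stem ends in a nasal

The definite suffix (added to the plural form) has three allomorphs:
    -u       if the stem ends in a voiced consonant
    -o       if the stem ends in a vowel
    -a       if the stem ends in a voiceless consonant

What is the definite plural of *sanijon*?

sanijonika

Since the final consonant of *sanijon* is /n/ (a nasal), it takes -ik, giving *sanijonik*.
The plural form *sanijonik*: final sound = /k/, a voiceless consonant → -a → *sanijonika*.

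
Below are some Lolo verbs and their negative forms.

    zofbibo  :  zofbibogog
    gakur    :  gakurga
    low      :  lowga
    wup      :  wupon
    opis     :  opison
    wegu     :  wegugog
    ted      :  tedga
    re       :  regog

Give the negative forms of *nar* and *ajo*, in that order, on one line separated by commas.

narga, ajogog

The pattern is voicing of the final sound: -on when the stem ends in a voiceless consonant (*wup*, *opis*); -ga when the stem ends in a voiced consonant (*gakur*, *low*, *ted*); -gog when the stem ends in a vowel (*zofbibo*, *wegu*, *re*).
Since the final sound of *nar* is /r/ (a voiced consonant), it takes -ga, giving *narga*.
Since the final sound of *ajo* is /o/ (a vowel), it takes -gog, giving *ajogog*.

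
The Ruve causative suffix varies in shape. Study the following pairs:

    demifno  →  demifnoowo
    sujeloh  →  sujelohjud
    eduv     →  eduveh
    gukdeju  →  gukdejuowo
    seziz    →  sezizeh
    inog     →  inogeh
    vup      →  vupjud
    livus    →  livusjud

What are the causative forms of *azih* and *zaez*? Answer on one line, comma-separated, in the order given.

The alternation tracks the final sound of the stem — -jud when the stem ends in a voiceless consonant (*sujeloh*, *vup*, *livus*); -eh when the stem ends in a voiced consonant (*eduv*, *seziz*, *inog*); -owo when the stem ends in a vowel (*demifno*, *gukdeju*).
The final sound of *azih* is /h/, which is a voiceless consonant, so the suffix is -jud, giving *azihjud*.
*zaez* — final sound /z/ (a voiced consonant) → -eh → *zaezeh*.

azihjud, zaezeh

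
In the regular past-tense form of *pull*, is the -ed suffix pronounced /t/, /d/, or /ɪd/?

The stem *pull* ends in a voiced sound other than /d/.
The -ed suffix is realized as /ɪd/ after /t, d/; as /t/ after other voiceless consonants; and as /d/ after other voiced sounds.
So -ed on *pull* is pronounced /d/.

/d/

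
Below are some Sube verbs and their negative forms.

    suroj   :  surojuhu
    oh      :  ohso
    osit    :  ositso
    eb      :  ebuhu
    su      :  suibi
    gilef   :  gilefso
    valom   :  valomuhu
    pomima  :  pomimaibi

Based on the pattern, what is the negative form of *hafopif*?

The suffix is conditioned by the final sound: -so when the stem ends in a voiceless consonant (*oh*, *osit*, *gilef*); -uhu when the stem ends in a voiced consonant (*suroj*, *eb*, *valom*); -ibi when the stem ends in a vowel (*su*, *pomima*).
*hafopif* — final sound /f/ (a voiceless consonant) → -so → *hafopifso*.

hafopifso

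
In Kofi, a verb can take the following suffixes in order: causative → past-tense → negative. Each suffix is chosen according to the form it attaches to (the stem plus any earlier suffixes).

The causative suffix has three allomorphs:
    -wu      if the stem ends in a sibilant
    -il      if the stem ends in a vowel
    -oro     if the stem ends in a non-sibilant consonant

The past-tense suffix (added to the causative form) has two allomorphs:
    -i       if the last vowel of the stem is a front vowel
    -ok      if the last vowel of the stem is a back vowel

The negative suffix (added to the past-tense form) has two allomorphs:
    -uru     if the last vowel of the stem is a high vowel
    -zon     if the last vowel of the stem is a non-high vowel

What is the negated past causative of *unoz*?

unozwuokzon

The final sound of *unoz* is /z/, which is a sibilant, so the causative suffix is -wu, giving *unozwu*.
The causative form *unozwu*: last vowel = /u/, a back vowel → -ok → *unozwuok*.
Since the last vowel of the past-tense form *unozwuok* is /o/ (a non-high vowel), it takes -zon, giving *unozwuokzon*.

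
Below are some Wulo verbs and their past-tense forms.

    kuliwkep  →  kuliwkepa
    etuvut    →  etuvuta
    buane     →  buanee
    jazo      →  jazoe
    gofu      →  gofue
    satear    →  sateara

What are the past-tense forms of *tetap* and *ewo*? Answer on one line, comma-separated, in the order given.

tetapa, ewoe

Looking at the final sound of each stem: -a when the stem ends in a consonant (*kuliwkep*, *etuvut*, *satear*); -e when the stem ends in a vowel (*buane*, *jazo*, *gofu*).
*tetap* — final sound /p/ (a consonant) → -a → *tetapa*.
Since the final sound of *ewo* is /o/ (a vowel), it takes -e, giving *ewoe*.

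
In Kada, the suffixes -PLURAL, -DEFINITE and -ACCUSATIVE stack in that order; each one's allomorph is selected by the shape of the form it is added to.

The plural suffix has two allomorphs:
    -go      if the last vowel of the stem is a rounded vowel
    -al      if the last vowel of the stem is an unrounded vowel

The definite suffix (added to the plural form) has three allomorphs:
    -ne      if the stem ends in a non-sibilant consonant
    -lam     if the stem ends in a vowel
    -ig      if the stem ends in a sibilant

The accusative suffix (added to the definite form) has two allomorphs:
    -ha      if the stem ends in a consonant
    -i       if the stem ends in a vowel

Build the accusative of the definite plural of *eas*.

easalnei

*eas*: last vowel = /a/, an unrounded vowel → -al → *easal*.
The plural form *easal*: final sound = /l/, a non-sibilant consonant → -ne → *easalne*.
The final sound of the definite form *easalne* is /e/, which is a vowel, so the accusative suffix is -i, giving *easalnei*.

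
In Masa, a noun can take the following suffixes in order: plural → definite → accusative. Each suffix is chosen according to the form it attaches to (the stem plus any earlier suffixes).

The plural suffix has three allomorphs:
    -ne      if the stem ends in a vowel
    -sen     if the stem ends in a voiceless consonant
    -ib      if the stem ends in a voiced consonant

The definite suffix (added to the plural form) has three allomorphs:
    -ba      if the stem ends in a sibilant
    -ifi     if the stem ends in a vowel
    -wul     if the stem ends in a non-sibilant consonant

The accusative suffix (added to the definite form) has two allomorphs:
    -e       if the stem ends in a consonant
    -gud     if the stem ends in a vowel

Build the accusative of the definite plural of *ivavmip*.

Since the final sound of *ivavmip* is /p/ (a voiceless consonant), it takes -sen, giving *ivavmipsen*.
The plural form *ivavmipsen*: final sound = /n/, a non-sibilant consonant → -wul → *ivavmipsenwul*.
The definite form *ivavmipsenwul* — final sound /l/ (a consonant) → -e → *ivavmipsenwule*.

ivavmipsenwule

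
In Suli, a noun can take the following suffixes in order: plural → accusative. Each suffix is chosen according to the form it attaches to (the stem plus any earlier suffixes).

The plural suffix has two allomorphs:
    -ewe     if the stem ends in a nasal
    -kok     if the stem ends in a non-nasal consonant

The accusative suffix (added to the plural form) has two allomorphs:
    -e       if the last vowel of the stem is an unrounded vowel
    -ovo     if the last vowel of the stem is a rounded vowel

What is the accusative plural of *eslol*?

*eslol*: final consonant = /l/, non-nasal → -kok → *eslolkok*.
Since the last vowel of the plural form *eslolkok* is /o/ (a rounded vowel), it takes -ovo, giving *eslolkokovo*.

eslolkokovo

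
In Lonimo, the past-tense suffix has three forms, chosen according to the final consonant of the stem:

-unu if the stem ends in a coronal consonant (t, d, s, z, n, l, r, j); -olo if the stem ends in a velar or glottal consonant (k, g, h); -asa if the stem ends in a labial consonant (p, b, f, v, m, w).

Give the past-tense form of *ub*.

ubasa

Since the final consonant of *ub* is /b/ (labial), it takes -asa, giving *ubasa*.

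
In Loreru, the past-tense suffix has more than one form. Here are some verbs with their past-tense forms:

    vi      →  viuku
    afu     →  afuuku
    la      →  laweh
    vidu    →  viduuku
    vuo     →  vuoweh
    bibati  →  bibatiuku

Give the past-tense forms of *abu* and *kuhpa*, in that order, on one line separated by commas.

abuuku, kuhpaweh

The suffix is conditioned by the last vowel: -uku when the last vowel of the stem is a high vowel (*vi*, *afu*, *vidu*, *bibati*); -weh when the last vowel of the stem is a non-high vowel (*la*, *vuo*).
*abu*: last vowel = /u/, a high vowel → -uku → *abuuku*.
*kuhpa* — last vowel /a/ (a non-high vowel) → -weh → *kuhpaweh*.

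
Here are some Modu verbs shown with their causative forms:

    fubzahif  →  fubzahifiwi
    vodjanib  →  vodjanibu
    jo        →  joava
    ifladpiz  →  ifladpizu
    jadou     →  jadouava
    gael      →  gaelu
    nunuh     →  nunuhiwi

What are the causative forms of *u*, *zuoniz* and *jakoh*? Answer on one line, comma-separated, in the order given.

The suffix is conditioned by the final sound: -iwi when the stem ends in a voiceless consonant (*fubzahif*, *nunuh*); -u when the stem ends in a voiced consonant (*vodjanib*, *ifladpiz*, *gael*); -ava when the stem ends in a vowel (*jo*, *jadou*).
Since the final sound of *u* is /u/ (a vowel), it takes -ava, giving *uava*.
*zuoniz* — final sound /z/ (a voiced consonant) → -u → *zuonizu*.
Since the final sound of *jakoh* is /h/ (a voiceless consonant), it takes -iwi, giving *jakohiwi*.

uava, zuonizu, jakohiwi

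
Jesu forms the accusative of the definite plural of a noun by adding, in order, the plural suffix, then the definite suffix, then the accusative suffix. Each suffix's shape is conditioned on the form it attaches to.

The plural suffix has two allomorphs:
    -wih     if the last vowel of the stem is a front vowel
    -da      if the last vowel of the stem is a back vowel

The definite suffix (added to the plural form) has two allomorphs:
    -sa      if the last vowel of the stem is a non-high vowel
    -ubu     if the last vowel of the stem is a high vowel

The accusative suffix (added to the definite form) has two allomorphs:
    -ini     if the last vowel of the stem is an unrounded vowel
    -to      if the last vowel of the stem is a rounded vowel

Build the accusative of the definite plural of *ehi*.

The last vowel of *ehi* is /i/, which is a front vowel, so the plural suffix is -wih, giving *ehiwih*.
The plural form *ehiwih*: last vowel = /i/, a high vowel → -ubu → *ehiwihubu*.
The definite form *ehiwihubu*: last vowel = /u/, a rounded vowel → -to → *ehiwihubuto*.

ehiwihubuto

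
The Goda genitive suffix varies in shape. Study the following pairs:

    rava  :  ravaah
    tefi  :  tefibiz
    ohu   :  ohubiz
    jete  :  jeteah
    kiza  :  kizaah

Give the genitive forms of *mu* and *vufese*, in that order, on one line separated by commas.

The suffix is conditioned by the last vowel: -biz when the last vowel of the stem is a high vowel (*tefi*, *ohu*); -ah when the last vowel of the stem is a non-high vowel (*rava*, *jete*, *kiza*).
The last vowel of *mu* is /u/, which is a high vowel, so the suffix is -biz, giving *mubiz*.
The last vowel of *vufese* is /e/, which is a non-high vowel, so the suffix is -ah, giving *vufeseah*.

mubiz, vufeseah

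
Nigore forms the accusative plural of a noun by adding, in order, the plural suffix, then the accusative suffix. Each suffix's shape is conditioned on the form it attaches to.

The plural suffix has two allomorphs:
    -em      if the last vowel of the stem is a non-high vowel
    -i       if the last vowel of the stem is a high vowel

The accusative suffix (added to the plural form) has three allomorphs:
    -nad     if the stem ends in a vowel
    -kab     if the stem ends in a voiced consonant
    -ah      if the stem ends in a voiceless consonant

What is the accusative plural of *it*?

itinad

*it*: last vowel = /i/, a high vowel → -i → *iti*.
The plural form *iti* — final sound /i/ (a vowel) → -nad → *itinad*.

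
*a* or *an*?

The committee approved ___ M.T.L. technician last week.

The indefinite article is chosen by the initial *sound* of the following word, not its spelling.
The initialism *M.T.L.* is read letter by letter; the first letter, M, is pronounced /ɛm/, which begins with a vowel sound.
So the article is *an*: The committee approved an M.T.L. technician last week.

an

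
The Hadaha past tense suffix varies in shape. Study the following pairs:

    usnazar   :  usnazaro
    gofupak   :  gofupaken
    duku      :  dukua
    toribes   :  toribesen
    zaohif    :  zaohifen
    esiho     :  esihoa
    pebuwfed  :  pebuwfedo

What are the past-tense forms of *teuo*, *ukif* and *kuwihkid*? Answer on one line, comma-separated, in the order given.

teuoa, ukifen, kuwihkido

The pattern is voicing of the final sound: -en when the stem ends in a voiceless consonant (*gofupak*, *toribes*, *zaohif*); -o when the stem ends in a voiced consonant (*usnazar*, *pebuwfed*); -a when the stem ends in a vowel (*duku*, *esiho*).
Since the final sound of *teuo* is /o/ (a vowel), it takes -a, giving *teuoa*.
Since the final sound of *ukif* is /f/ (a voiceless consonant), it takes -en, giving *ukifen*.
*kuwihkid* — final sound /d/ (a voiced consonant) → -o → *kuwihkido*.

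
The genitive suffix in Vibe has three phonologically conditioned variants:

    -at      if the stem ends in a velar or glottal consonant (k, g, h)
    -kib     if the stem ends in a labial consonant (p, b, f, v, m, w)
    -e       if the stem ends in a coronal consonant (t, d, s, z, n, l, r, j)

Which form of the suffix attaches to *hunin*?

-e

*hunin*: final consonant = /n/, coronal → -e.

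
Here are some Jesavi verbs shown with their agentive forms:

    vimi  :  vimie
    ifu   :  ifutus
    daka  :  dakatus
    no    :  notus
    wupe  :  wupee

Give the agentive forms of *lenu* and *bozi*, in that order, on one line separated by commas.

The alternation tracks the last vowel of the stem — -e when the last vowel of the stem is a front vowel (*vimi*, *wupe*); -tus when the last vowel of the stem is a back vowel (*ifu*, *daka*, *no*).
*lenu* — last vowel /u/ (a back vowel) → -tus → *lenutus*.
Since the last vowel of *bozi* is /i/ (a front vowel), it takes -e, giving *bozie*.

lenutus, bozie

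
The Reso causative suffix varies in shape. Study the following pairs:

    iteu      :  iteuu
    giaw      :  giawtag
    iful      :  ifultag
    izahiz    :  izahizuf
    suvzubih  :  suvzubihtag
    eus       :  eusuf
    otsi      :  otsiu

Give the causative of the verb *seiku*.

The alternation tracks the final sound of the stem — -uf when the stem ends in a sibilant (*izahiz*, *eus*); -tag when the stem ends in a non-sibilant consonant (*giaw*, *iful*, *suvzubih*); -u when the stem ends in a vowel (*iteu*, *otsi*).
*seiku*: final sound = /u/, a vowel → -u → *seikuu*.

seikuu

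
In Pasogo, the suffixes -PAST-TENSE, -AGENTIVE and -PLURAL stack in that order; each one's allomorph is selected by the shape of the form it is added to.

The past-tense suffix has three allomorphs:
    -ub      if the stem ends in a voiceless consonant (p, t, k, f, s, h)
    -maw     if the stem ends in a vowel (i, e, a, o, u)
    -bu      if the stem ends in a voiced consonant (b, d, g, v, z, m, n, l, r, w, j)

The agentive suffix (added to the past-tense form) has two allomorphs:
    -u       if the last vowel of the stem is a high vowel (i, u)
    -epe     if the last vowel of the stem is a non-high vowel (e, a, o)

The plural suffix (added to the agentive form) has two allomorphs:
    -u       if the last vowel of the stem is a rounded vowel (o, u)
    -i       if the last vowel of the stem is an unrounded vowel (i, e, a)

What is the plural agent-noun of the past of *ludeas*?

ludeasubuu

*ludeas* — final sound /s/ (a voiceless consonant) → -ub → *ludeasub*.
The past-tense form *ludeasub* — last vowel /u/ (a high vowel) → -u → *ludeasubu*.
The last vowel of the agentive form *ludeasubu* is /u/, which is a rounded vowel, so the plural suffix is -u, giving *ludeasubuu*.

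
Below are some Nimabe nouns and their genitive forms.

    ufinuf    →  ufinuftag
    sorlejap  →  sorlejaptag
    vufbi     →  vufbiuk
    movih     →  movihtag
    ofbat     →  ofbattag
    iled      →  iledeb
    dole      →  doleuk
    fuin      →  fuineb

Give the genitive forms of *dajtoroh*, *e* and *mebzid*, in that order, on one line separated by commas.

dajtorohtag, euk, mebzideb

The alternation tracks the final sound of the stem — -tag when the stem ends in a voiceless consonant (*ufinuf*, *sorlejap*, *movih*, *ofbat*); -eb when the stem ends in a voiced consonant (*iled*, *fuin*); -uk when the stem ends in a vowel (*vufbi*, *dole*).
*dajtoroh*: final sound = /h/, a voiceless consonant → -tag → *dajtorohtag*.
*e*: final sound = /e/, a vowel → -uk → *euk*.
*mebzid*: final sound = /d/, a voiced consonant → -eb → *mebzideb*.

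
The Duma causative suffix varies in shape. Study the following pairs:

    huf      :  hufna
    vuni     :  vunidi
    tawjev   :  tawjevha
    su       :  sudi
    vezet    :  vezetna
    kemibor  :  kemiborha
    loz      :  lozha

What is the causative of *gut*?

gutna

The alternation tracks the final sound of the stem — -na when the stem ends in a voiceless consonant (*huf*, *vezet*); -ha when the stem ends in a voiced consonant (*tawjev*, *kemibor*, *loz*); -di when the stem ends in a vowel (*vuni*, *su*).
*gut*: final sound = /t/, a voiceless consonant → -na → *gutna*.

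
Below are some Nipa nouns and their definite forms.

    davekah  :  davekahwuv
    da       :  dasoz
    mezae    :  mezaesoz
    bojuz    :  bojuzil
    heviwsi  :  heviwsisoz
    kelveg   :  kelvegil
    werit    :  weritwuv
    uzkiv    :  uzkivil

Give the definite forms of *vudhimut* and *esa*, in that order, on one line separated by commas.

vudhimutwuv, esasoz

The suffix is conditioned by the final sound: -wuv when the stem ends in a voiceless consonant (*davekah*, *werit*); -il when the stem ends in a voiced consonant (*bojuz*, *kelveg*, *uzkiv*); -soz when the stem ends in a vowel (*da*, *mezae*, *heviwsi*).
Since the final sound of *vudhimut* is /t/ (a voiceless consonant), it takes -wuv, giving *vudhimutwuv*.
The final sound of *esa* is /a/, which is a vowel, so the suffix is -soz, giving *esasoz*.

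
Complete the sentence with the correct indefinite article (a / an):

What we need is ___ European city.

The indefinite article is chosen by the initial *sound* of the following word, not its spelling.
*European* begins with the sound /jʊ/ (eu pronounced /jʊ/) — a consonant sound.
So the article is *a*: What we need is a European city.

a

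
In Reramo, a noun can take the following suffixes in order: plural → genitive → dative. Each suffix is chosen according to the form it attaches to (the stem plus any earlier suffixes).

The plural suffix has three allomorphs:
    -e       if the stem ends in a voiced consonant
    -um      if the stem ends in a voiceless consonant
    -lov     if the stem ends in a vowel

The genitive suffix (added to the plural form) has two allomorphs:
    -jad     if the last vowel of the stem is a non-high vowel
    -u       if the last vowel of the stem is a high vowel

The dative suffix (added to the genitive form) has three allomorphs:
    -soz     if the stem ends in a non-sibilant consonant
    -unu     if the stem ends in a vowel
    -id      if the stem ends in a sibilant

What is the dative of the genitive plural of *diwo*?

*diwo*: final sound = /o/, a vowel → -lov → *diwolov*.
The plural form *diwolov*: last vowel = /o/, a non-high vowel → -jad → *diwolovjad*.
Since the final sound of the genitive form *diwolovjad* is /d/ (a non-sibilant consonant), it takes -soz, giving *diwolovjadsoz*.

diwolovjadsoz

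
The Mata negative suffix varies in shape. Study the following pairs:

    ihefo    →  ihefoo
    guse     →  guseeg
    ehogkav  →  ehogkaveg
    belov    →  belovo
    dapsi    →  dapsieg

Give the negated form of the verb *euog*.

The alternation tracks the last vowel of the stem — -o when the last vowel of the stem is a rounded vowel (*ihefo*, *belov*); -eg when the last vowel of the stem is an unrounded vowel (*guse*, *ehogkav*, *dapsi*).
The last vowel of *euog* is /o/, which is a rounded vowel, so the suffix is -o, giving *euogo*.

euogo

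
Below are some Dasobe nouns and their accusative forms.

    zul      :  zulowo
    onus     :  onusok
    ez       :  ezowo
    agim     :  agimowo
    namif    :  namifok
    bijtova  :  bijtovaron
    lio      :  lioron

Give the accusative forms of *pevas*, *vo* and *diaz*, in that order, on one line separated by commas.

pevasok, voron, diazowo

The alternation tracks the final sound of the stem — -ok when the stem ends in a voiceless consonant (*onus*, *namif*); -owo when the stem ends in a voiced consonant (*zul*, *ez*, *agim*); -ron when the stem ends in a vowel (*bijtova*, *lio*).
*pevas*: final sound = /s/, a voiceless consonant → -ok → *pevasok*.
*vo*: final sound = /o/, a vowel → -ron → *voron*.
The final sound of *diaz* is /z/, which is a voiced consonant, so the suffix is -owo, giving *diazowo*.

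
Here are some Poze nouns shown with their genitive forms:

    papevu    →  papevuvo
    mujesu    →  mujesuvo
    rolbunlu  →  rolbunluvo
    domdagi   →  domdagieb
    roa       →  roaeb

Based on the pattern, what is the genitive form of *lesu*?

The suffix is conditioned by the last vowel: -vo when the last vowel of the stem is a rounded vowel (*papevu*, *mujesu*, *rolbunlu*); -eb when the last vowel of the stem is an unrounded vowel (*domdagi*, *roa*).
*lesu* — last vowel /u/ (a rounded vowel) → -vo → *lesuvo*.

lesuvo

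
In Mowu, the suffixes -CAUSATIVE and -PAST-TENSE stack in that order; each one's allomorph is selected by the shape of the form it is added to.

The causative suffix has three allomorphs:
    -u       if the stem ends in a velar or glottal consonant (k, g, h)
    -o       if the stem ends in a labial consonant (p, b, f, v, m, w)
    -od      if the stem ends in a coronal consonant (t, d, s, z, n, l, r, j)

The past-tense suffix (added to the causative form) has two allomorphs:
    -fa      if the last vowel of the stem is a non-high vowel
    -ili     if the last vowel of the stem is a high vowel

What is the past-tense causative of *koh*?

kohuili

*koh* — final consonant /h/ (velar/glottal) → -u → *kohu*.
The causative form *kohu* — last vowel /u/ (a high vowel) → -ili → *kohuili*.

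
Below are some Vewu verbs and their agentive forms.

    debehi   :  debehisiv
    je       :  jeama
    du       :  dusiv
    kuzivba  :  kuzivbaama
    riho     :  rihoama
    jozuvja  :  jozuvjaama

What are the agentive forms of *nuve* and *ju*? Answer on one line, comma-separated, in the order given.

nuveama, jusiv

The suffix is conditioned by the last vowel: -siv when the last vowel of the stem is a high vowel (*debehi*, *du*); -ama when the last vowel of the stem is a non-high vowel (*je*, *kuzivba*, *riho*, *jozuvja*).
The last vowel of *nuve* is /e/, which is a non-high vowel, so the suffix is -ama, giving *nuveama*.
Since the last vowel of *ju* is /u/ (a high vowel), it takes -siv, giving *jusiv*.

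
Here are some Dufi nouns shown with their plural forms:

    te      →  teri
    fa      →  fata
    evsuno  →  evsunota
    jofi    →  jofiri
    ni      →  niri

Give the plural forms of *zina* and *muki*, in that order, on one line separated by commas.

zinata, mukiri

The alternation tracks the last vowel of the stem — -ri when the last vowel of the stem is a front vowel (*te*, *jofi*, *ni*); -ta when the last vowel of the stem is a back vowel (*fa*, *evsuno*).
Since the last vowel of *zina* is /a/ (a back vowel), it takes -ta, giving *zinata*.
*muki* — last vowel /i/ (a front vowel) → -ri → *mukiri*.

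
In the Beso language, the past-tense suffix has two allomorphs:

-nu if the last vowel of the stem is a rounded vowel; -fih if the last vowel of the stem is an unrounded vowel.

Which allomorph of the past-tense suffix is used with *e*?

The last vowel of *e* is /e/, which is an unrounded vowel, so the suffix is -fih.

-fih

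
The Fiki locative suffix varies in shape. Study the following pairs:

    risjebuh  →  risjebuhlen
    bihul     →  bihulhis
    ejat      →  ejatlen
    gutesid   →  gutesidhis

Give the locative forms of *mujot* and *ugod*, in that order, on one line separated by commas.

mujotlen, ugodhis

The alternation tracks the final consonant of the stem — -len when the stem ends in a voiceless consonant (*risjebuh*, *ejat*); -his when the stem ends in a voiced consonant (*bihul*, *gutesid*).
Since the final consonant of *mujot* is /t/ (voiceless), it takes -len, giving *mujotlen*.
*ugod* — final consonant /d/ (voiced) → -his → *ugodhis*.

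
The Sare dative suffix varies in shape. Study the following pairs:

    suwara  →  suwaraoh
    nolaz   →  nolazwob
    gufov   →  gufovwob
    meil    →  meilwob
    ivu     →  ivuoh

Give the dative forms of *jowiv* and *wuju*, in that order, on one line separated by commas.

jowivwob, wujuoh

The pattern is consonant vs. vowel: -wob when the stem ends in a consonant (*nolaz*, *gufov*, *meil*); -oh when the stem ends in a vowel (*suwara*, *ivu*).
*jowiv* — final sound /v/ (a consonant) → -wob → *jowivwob*.
*wuju* — final sound /u/ (a vowel) → -oh → *wujuoh*.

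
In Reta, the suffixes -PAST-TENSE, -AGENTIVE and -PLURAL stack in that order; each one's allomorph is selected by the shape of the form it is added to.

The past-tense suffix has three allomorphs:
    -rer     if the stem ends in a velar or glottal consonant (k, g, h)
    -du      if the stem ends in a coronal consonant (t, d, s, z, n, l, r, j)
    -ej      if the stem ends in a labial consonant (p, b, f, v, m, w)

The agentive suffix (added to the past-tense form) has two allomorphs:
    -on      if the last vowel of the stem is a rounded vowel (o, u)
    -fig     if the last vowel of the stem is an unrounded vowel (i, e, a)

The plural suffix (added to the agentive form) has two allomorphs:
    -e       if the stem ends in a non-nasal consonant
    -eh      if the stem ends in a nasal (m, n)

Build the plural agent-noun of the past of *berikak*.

*berikak*: final consonant = /k/, velar/glottal → -rer → *berikakrer*.
The past-tense form *berikakrer*: last vowel = /e/, an unrounded vowel → -fig → *berikakrerfig*.
Since the final consonant of the agentive form *berikakrerfig* is /g/ (non-nasal), it takes -e, giving *berikakrerfige*.

berikakrerfige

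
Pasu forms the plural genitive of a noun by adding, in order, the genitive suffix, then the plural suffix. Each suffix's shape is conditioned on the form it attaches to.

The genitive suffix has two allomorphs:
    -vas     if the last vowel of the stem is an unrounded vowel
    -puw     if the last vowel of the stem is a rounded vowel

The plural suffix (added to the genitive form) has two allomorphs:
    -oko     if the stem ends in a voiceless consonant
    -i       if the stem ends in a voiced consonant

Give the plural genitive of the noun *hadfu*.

*hadfu*: last vowel = /u/, a rounded vowel → -puw → *hadfupuw*.
The genitive form *hadfupuw*: final consonant = /w/, voiced → -i → *hadfupuwi*.

hadfupuwi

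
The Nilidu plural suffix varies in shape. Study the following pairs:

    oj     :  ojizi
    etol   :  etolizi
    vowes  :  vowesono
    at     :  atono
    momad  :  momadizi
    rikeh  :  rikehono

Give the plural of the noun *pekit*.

pekitono

The suffix is conditioned by the final consonant: -ono when the stem ends in a voiceless consonant (*vowes*, *at*, *rikeh*); -izi when the stem ends in a voiced consonant (*oj*, *etol*, *momad*).
*pekit* — final consonant /t/ (voiceless) → -ono → *pekitono*.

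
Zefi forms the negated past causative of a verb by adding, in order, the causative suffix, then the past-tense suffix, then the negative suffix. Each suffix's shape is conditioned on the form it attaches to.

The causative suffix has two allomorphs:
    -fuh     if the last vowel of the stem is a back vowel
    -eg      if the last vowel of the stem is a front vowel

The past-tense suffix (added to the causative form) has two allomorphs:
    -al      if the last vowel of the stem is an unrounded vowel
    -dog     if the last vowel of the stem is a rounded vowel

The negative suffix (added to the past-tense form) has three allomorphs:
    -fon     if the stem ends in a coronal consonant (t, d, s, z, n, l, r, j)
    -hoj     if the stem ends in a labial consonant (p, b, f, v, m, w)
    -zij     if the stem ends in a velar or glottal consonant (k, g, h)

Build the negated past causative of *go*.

gofuhdogzij

Since the last vowel of *go* is /o/ (a back vowel), it takes -fuh, giving *gofuh*.
Since the last vowel of the causative form *gofuh* is /u/ (a rounded vowel), it takes -dog, giving *gofuhdog*.
Since the final consonant of the past-tense form *gofuhdog* is /g/ (velar/glottal), it takes -zij, giving *gofuhdogzij*.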